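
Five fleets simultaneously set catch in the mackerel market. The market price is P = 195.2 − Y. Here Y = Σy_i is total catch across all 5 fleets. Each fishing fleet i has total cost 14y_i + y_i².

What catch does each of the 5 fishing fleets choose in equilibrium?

A representative fishing fleet's profit is π_i = y_i(195.2 − Y) − 14y_i − y_i², with Y = y_i + Σ_{j≠i} y_j.
First-order condition: 181.2 − 4y_i − Σ_{j≠i} y_j = 0.
Imposing symmetry (y_j = y for all j) turns Σ_{j≠i} y_j into 4y, so 181.2 = 8y and y = 22.65.

22.65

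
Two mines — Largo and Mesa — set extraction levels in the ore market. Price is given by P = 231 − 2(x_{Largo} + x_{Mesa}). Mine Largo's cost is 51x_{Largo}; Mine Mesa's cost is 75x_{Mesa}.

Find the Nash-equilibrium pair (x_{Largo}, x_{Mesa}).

34, 22

Mine Largo's profit: π = x_{Largo}(231 − 2(x_{Largo} + x_{Mesa})) − 51x_{Largo}.
∂π/∂x_{Largo} = 180 − 4x_{Largo} − 2x_{Mesa} = 0, so x_{Largo} = 45 − 0.5x_{Mesa}.
By the same steps for Mesa: x_{Mesa} = 39 − 0.5x_{Largo}.
Solving the two reaction functions simultaneously: (1 − (−0.5)(−0.5))x_{Largo} = 45 − 0.5·39, so 0.75x_{Largo} = 25.5 and x_{Largo} = 34.
Then x_{Mesa} = 39 − 0.5·34 = 22.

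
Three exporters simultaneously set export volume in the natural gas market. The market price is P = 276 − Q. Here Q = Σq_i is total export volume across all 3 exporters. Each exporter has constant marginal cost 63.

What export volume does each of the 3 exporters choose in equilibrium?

53.25

A representative exporter's profit is π_i = q_i(276 − Q) − 63q_i, with Q = q_i + Σ_{j≠i} q_j.
First-order condition: 213 − 2q_i − Σ_{j≠i} q_j = 0.
With identical exporters, set every q_j = q: then 213 − 2q − 2q = 0, i.e. q = 213/4 = 53.25.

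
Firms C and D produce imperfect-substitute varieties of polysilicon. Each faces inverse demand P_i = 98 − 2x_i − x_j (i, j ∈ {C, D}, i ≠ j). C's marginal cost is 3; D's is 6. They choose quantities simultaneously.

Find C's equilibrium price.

Firm C's profit: π = x_C(98 − 2x_C − x_D) − 3x_C.
∂π/∂x_C = 95 − 4x_C − x_D = 0 ⇒ x_C = 23.75 − 0.25x_D.
Similarly x_D = 23 − 0.25x_C.
Solving the two reaction functions simultaneously: (1 − (−0.25)(−0.25))x_C = 23.75 − 0.25·23, so 0.9375x_C = 18 and x_C = 19.2.
Then x_D = 23 − 0.25·19.2 = 18.2.
P_C = 98 − 2·19.2 − 18.2 = 41.4.

41.4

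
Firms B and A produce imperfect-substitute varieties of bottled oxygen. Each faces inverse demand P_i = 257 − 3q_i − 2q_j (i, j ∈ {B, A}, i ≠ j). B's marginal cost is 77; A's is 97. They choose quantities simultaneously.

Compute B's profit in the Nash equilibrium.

Firm B's profit: π = q_B(257 − 3q_B − 2q_A) − 77q_B.
∂π/∂q_B = 180 − 6q_B − 2q_A = 0 ⇒ q_B = 30 − (1/3)q_A.
Similarly q_A = 80/3 − (1/3)q_B.
Plugging q_A into B's best response: q_B = 30 − (1/3)(80/3 − (1/3)q_B) ⇒ (8/9)q_B = 190/9, so q_B = 23.75.
Then q_A = 80/3 − (1/3)·23.75 = 18.75.
P_B = 257 − 3·23.75 − 2·18.75 = 148.25.
Profit = (148.25 − 77)·23.75 = 1692.1875.

1692.1875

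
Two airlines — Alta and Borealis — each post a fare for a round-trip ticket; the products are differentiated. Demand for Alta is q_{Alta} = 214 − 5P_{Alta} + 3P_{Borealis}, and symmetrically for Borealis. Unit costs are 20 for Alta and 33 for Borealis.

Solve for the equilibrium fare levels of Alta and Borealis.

47, 52

Alta's profit: π = (P_{Alta} − 20)(214 − 5P_{Alta} + 3P_{Borealis}).
∂π/∂P_{Alta} = 314 − 10P_{Alta} + 3P_{Borealis} = 0 ⇒ P_{Alta} = 31.4 + 0.3P_{Borealis}.
Similarly P_{Borealis} = 37.9 + 0.3P_{Alta}.
Solving the two reaction functions simultaneously: (1 − (0.3)(0.3))P_{Alta} = 31.4 + 0.3·37.9, so 0.91P_{Alta} = 42.77 and P_{Alta} = 47.
Then P_{Borealis} = 37.9 + 0.3·47 = 52.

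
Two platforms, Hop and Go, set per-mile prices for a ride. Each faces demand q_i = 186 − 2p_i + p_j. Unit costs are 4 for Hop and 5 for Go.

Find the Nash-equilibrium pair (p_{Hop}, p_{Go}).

Hop's profit: π = (p_{Hop} − 4)(186 − 2p_{Hop} + p_{Go}).
∂π/∂p_{Hop} = 194 − 4p_{Hop} + p_{Go} = 0 ⇒ p_{Hop} = 48.5 + 0.25p_{Go}.
Similarly p_{Go} = 49 + 0.25p_{Hop}.
Plugging p_{Go} into Hop's best response: p_{Hop} = 48.5 + 0.25(49 + 0.25p_{Hop}) ⇒ 0.9375p_{Hop} = 60.75, so p_{Hop} = 64.8.
Then p_{Go} = 49 + 0.25·64.8 = 65.2.

64.8, 65.2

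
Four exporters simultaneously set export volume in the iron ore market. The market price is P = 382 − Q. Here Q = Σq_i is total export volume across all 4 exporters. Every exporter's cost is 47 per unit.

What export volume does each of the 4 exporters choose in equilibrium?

67

A representative exporter's profit is π_i = q_i(382 − Q) − 47q_i, with Q = q_i + Σ_{j≠i} q_j.
First-order condition: 335 − 2q_i − Σ_{j≠i} q_j = 0.
With identical exporters, set every q_j = q: then 335 − 2q − 3q = 0, i.e. q = 335/5 = 67.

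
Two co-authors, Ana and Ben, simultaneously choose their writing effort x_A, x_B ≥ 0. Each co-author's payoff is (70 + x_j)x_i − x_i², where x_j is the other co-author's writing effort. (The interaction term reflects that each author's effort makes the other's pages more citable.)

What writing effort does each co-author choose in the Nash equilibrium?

Ana's payoff is (70 + x_B)x_A − x_A².
∂π/∂x_A = 70 + x_B − 2x_A = 0, so x_A = 35 + 0.5x_B.
Setting x_A = x_B in the reaction function: x_A = 35 + 0.5x_A, so x_A = 35 / 0.5 = 70.

70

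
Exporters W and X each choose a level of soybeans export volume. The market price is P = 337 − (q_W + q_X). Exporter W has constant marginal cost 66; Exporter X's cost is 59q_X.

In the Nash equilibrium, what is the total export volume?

183

Exporter W's profit: π = q_W(337 − (q_W + q_X)) − 66q_W.
∂π/∂q_W = 271 − 2q_W − q_X = 0, so q_W = 135.5 − 0.5q_X.
By the same steps for X: q_X = 139 − 0.5q_W.
Plugging q_X into W's best response: q_W = 135.5 − 0.5(139 − 0.5q_W) ⇒ 0.75q_W = 66, so q_W = 88.
Then q_X = 139 − 0.5·88 = 95.
Total export volume: 88 + 95 = 183.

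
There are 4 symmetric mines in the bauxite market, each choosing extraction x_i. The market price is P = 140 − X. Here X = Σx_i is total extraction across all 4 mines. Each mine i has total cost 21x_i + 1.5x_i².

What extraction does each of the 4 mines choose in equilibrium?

14.875

A representative mine's profit is π_i = x_i(140 − X) − 21x_i − 1.5x_i², with X = x_i + Σ_{j≠i} x_j.
First-order condition: 119 − 5x_i − Σ_{j≠i} x_j = 0.
In a symmetric equilibrium every mine chooses the same x, so Σ_{j≠i} x_j = 3x. The condition becomes 119 − 8x = 0, giving x = 119/8 = 14.875.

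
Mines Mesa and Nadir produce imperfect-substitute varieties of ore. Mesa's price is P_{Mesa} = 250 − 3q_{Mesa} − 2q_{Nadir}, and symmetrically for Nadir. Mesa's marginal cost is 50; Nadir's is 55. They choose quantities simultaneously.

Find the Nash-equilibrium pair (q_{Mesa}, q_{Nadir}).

25.3125, 24.0625

Mine Mesa's profit: π = q_{Mesa}(250 − 3q_{Mesa} − 2q_{Nadir}) − 50q_{Mesa}.
∂π/∂q_{Mesa} = 200 − 6q_{Mesa} − 2q_{Nadir} = 0 ⇒ q_{Mesa} = 100/3 − (1/3)q_{Nadir}.
Similarly q_{Nadir} = 32.5 − (1/3)q_{Mesa}.
Plugging q_{Nadir} into Mesa's best response: q_{Mesa} = 100/3 − (1/3)(32.5 − (1/3)q_{Mesa}) ⇒ (8/9)q_{Mesa} = 22.5, so q_{Mesa} = 25.3125.
Then q_{Nadir} = 32.5 − (1/3)·25.3125 = 24.0625.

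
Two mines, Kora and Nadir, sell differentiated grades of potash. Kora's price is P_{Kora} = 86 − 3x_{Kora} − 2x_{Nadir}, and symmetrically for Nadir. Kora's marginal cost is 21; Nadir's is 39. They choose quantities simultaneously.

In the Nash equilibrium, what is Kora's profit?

256.6875

Mine Kora's profit: π = x_{Kora}(86 − 3x_{Kora} − 2x_{Nadir}) − 21x_{Kora}.
∂π/∂x_{Kora} = 65 − 6x_{Kora} − 2x_{Nadir} = 0 ⇒ x_{Kora} = 65/6 − (1/3)x_{Nadir}.
Similarly x_{Nadir} = 47/6 − (1/3)x_{Kora}.
Solving the two reaction functions simultaneously: (1 − (−1/3)(−1/3))x_{Kora} = 65/6 − (1/3)·(47/6), so (8/9)x_{Kora} = 74/9 and x_{Kora} = 9.25.
Then x_{Nadir} = 47/6 − (1/3)·9.25 = 4.75.
P_{Kora} = 86 − 3·9.25 − 2·4.75 = 48.75.
Profit = (48.75 − 21)·9.25 = 256.6875.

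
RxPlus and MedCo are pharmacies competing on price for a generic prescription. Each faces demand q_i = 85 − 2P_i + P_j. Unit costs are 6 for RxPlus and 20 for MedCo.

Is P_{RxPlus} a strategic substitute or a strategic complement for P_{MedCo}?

strategic complements

RxPlus's profit: π = (P_{RxPlus} − 6)(85 − 2P_{RxPlus} + P_{MedCo}).
∂π/∂P_{RxPlus} = 97 − 4P_{RxPlus} + P_{MedCo} = 0 ⇒ P_{RxPlus} = 24.25 + 0.25P_{MedCo}.
The best-response slope dP_{RxPlus}/dP_{MedCo} = 0.25 > 0: the reaction function is upward-sloping, so the choices are strategic complements.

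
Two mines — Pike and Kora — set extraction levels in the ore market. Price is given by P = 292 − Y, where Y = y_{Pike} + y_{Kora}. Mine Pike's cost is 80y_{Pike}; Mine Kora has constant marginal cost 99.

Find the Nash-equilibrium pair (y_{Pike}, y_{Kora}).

77, 58

Mine Pike's profit: π = y_{Pike}(292 − (y_{Pike} + y_{Kora})) − 80y_{Pike}.
∂π/∂y_{Pike} = 212 − 2y_{Pike} − y_{Kora} = 0, so y_{Pike} = 106 − 0.5y_{Kora}.
By the same steps for Kora: y_{Kora} = 96.5 − 0.5y_{Pike}.
Plugging y_{Kora} into Pike's best response: y_{Pike} = 106 − 0.5(96.5 − 0.5y_{Pike}) ⇒ 0.75y_{Pike} = 57.75, so y_{Pike} = 77.
Then y_{Kora} = 96.5 − 0.5·77 = 58.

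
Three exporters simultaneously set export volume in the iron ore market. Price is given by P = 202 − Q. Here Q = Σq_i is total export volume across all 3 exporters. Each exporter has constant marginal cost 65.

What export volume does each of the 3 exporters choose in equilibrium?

34.25

A representative exporter's profit is π_i = q_i(202 − Q) − 65q_i, with Q = q_i + Σ_{j≠i} q_j.
First-order condition: 137 − 2q_i − Σ_{j≠i} q_j = 0.
Imposing symmetry (q_j = q for all j) turns Σ_{j≠i} q_j into 2q, so 137 = 4q and q = 34.25.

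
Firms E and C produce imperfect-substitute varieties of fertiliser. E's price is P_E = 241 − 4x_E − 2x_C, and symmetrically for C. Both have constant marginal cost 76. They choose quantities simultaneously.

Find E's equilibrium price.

142

Firm E's profit: π = x_E(241 − 4x_E − 2x_C) − 76x_E.
∂π/∂x_E = 165 − 8x_E − 2x_C = 0 ⇒ x_E = 20.625 − 0.25x_C.
The game is symmetric, so in equilibrium x_C = x_E: the reaction function gives 1.25x_E = 20.625, hence x_E = 16.5.
P_E = 241 − 4·16.5 − 2·16.5 = 142.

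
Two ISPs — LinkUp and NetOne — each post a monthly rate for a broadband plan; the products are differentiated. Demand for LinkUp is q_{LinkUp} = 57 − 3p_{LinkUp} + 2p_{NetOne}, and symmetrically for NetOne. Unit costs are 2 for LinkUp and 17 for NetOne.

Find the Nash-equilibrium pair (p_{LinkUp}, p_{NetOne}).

LinkUp's profit: π = (p_{LinkUp} − 2)(57 − 3p_{LinkUp} + 2p_{NetOne}).
∂π/∂p_{LinkUp} = 63 − 6p_{LinkUp} + 2p_{NetOne} = 0 ⇒ p_{LinkUp} = 10.5 + (1/3)p_{NetOne}.
Similarly p_{NetOne} = 18 + (1/3)p_{LinkUp}.
Solving the two reaction functions simultaneously: (1 − (1/3)(1/3))p_{LinkUp} = 10.5 + (1/3)·18, so (8/9)p_{LinkUp} = 16.5 and p_{LinkUp} = 18.5625.
Then p_{NetOne} = 18 + (1/3)·18.5625 = 24.1875.

18.5625, 24.1875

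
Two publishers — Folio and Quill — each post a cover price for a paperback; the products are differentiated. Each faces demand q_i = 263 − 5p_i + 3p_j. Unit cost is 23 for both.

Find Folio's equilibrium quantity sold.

155

Folio's profit: π = (p_{Folio} − 23)(263 − 5p_{Folio} + 3p_{Quill}).
∂π/∂p_{Folio} = 378 − 10p_{Folio} + 3p_{Quill} = 0 ⇒ p_{Folio} = 37.8 + 0.3p_{Quill}.
Setting p_{Folio} = p_{Quill} in the reaction function: p_{Folio} = 37.8 + 0.3p_{Folio}, so p_{Folio} = 37.8 / 0.7 = 54.
q_{Folio} = 263 − 5·54 + 3·54 = 155.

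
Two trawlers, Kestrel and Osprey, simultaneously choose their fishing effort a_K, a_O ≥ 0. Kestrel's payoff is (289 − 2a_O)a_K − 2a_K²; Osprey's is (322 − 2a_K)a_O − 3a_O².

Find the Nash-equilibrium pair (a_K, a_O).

54.5, 35.5

Expanding Kestrel's payoff: 289a_K − 2a_Oa_K − 2a_K².
∂π/∂a_K = 289 − 2a_O − 4a_K = 0, so a_K = 72.25 − 0.5a_O.
Likewise for Osprey: a_O = 161/3 − (1/3)a_K.
Substituting the second reaction function into the first: a_K = 72.25 − 0.5(161/3 − (1/3)a_K), which gives (5/6)a_K = 545/12 ⇒ a_K = 54.5.
Then a_O = 161/3 − (1/3)·54.5 = 35.5.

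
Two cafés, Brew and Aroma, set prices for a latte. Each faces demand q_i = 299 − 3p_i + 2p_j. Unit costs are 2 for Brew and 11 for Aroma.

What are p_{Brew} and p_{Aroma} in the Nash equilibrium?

Brew's profit: π = (p_{Brew} − 2)(299 − 3p_{Brew} + 2p_{Aroma}).
∂π/∂p_{Brew} = 305 − 6p_{Brew} + 2p_{Aroma} = 0 ⇒ p_{Brew} = 305/6 + (1/3)p_{Aroma}.
Similarly p_{Aroma} = 166/3 + (1/3)p_{Brew}.
Substituting the second reaction function into the first: p_{Brew} = 305/6 + (1/3)(166/3 + (1/3)p_{Brew}), which gives (8/9)p_{Brew} = 1247/18 ⇒ p_{Brew} = 77.9375.
Then p_{Aroma} = 166/3 + (1/3)·77.9375 = 81.3125.

77.9375, 81.3125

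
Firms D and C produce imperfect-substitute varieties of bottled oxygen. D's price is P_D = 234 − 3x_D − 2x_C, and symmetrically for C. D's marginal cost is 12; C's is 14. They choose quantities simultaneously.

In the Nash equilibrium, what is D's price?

95.625

Firm D's profit: π = x_D(234 − 3x_D − 2x_C) − 12x_D.
∂π/∂x_D = 222 − 6x_D − 2x_C = 0 ⇒ x_D = 37 − (1/3)x_C.
Similarly x_C = 110/3 − (1/3)x_D.
Plugging x_C into D's best response: x_D = 37 − (1/3)(110/3 − (1/3)x_D) ⇒ (8/9)x_D = 223/9, so x_D = 27.875.
Then x_C = 110/3 − (1/3)·27.875 = 27.375.
P_D = 234 − 3·27.875 − 2·27.375 = 95.625.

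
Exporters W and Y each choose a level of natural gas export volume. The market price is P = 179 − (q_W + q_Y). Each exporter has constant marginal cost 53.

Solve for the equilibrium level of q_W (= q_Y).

42

Exporter W's profit: π = q_W(179 − (q_W + q_Y)) − 53q_W.
∂π/∂q_W = 126 − 2q_W − q_Y = 0, so q_W = 63 − 0.5q_Y.
Setting q_W = q_Y in the reaction function: q_W = 63 − 0.5q_W, so q_W = 63 / 1.5 = 42.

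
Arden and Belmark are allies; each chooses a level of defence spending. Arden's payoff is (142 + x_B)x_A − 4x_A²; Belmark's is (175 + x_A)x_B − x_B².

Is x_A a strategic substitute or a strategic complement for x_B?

strategic complements

Expanding Arden's payoff: 142x_A + x_Bx_A − 4x_A².
∂π/∂x_A = 142 + x_B − 8x_A = 0, so x_A = 17.75 + 0.125x_B.
The best-response slope dx_A/dx_B = 0.125 > 0: the reaction function is upward-sloping, so the choices are strategic complements.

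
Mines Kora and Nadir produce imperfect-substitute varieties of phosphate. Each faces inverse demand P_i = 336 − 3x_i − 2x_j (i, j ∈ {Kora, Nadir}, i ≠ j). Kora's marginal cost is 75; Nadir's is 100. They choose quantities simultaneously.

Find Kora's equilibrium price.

177.5625

Mine Kora's profit: π = x_{Kora}(336 − 3x_{Kora} − 2x_{Nadir}) − 75x_{Kora}.
∂π/∂x_{Kora} = 261 − 6x_{Kora} − 2x_{Nadir} = 0 ⇒ x_{Kora} = 43.5 − (1/3)x_{Nadir}.
Similarly x_{Nadir} = 118/3 − (1/3)x_{Kora}.
Substituting the second reaction function into the first: x_{Kora} = 43.5 − (1/3)(118/3 − (1/3)x_{Kora}), which gives (8/9)x_{Kora} = 547/18 ⇒ x_{Kora} = 34.1875.
Then x_{Nadir} = 118/3 − (1/3)·34.1875 = 27.9375.
P_{Kora} = 336 − 3·34.1875 − 2·27.9375 = 177.5625.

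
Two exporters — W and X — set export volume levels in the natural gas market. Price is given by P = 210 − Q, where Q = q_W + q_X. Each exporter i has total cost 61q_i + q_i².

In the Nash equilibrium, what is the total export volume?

59.6

Exporter W's profit: π = q_W(210 − (q_W + q_X)) − 61q_W − q_W².
∂π/∂q_W = 149 − 4q_W − q_X = 0, so q_W = 37.25 − 0.25q_X.
Setting q_W = q_X in the reaction function: q_W = 37.25 − 0.25q_W, so q_W = 37.25 / 1.25 = 29.8.
Total export volume: 29.8 + 29.8 = 59.6.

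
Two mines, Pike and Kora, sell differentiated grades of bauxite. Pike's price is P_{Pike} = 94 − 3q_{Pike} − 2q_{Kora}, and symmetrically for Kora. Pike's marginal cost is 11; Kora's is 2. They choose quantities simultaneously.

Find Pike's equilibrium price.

Mine Pike's profit: π = q_{Pike}(94 − 3q_{Pike} − 2q_{Kora}) − 11q_{Pike}.
∂π/∂q_{Pike} = 83 − 6q_{Pike} − 2q_{Kora} = 0 ⇒ q_{Pike} = 83/6 − (1/3)q_{Kora}.
Similarly q_{Kora} = 46/3 − (1/3)q_{Pike}.
Substituting the second reaction function into the first: q_{Pike} = 83/6 − (1/3)(46/3 − (1/3)q_{Pike}), which gives (8/9)q_{Pike} = 157/18 ⇒ q_{Pike} = 9.8125.
Then q_{Kora} = 46/3 − (1/3)·9.8125 = 12.0625.
P_{Pike} = 94 − 3·9.8125 − 2·12.0625 = 40.4375.

40.4375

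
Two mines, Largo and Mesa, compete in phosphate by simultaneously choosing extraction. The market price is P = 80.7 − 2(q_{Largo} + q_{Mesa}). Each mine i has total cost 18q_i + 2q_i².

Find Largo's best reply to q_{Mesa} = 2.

Mine Largo's profit: π = q_{Largo}(80.7 − 2(q_{Largo} + q_{Mesa})) − 18q_{Largo} − 2q_{Largo}².
∂π/∂q_{Largo} = 62.7 − 8q_{Largo} − 2q_{Mesa} = 0, so q_{Largo} = 7.8375 − 0.25q_{Mesa}.
At q_{Mesa} = 2: q_{Largo} = 7.8375 − 0.25·2 = 7.3375.

7.3375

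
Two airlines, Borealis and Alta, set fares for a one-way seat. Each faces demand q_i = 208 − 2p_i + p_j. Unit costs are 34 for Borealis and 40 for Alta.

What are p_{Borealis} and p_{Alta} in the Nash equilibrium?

92.8, 95.2

Borealis's profit: π = (p_{Borealis} − 34)(208 − 2p_{Borealis} + p_{Alta}).
∂π/∂p_{Borealis} = 276 − 4p_{Borealis} + p_{Alta} = 0 ⇒ p_{Borealis} = 69 + 0.25p_{Alta}.
Similarly p_{Alta} = 72 + 0.25p_{Borealis}.
Solving the two reaction functions simultaneously: (1 − (0.25)(0.25))p_{Borealis} = 69 + 0.25·72, so 0.9375p_{Borealis} = 87 and p_{Borealis} = 92.8.
Then p_{Alta} = 72 + 0.25·92.8 = 95.2.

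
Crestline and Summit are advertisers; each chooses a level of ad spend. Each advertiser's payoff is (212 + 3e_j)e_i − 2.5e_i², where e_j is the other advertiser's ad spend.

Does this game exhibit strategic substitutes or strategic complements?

strategic complements

Crestline's payoff is (212 + 3e_S)e_C − 2.5e_C².
∂π/∂e_C = 212 + 3e_S − 5e_C = 0, so e_C = 42.4 + 0.6e_S.
The best-response slope de_C/de_S = 0.6 > 0: the reaction function is upward-sloping, so the choices are strategic complements.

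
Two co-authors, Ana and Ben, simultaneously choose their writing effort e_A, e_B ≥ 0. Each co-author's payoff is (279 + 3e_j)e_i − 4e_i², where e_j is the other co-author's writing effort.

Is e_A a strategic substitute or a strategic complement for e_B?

Ana's payoff is (279 + 3e_B)e_A − 4e_A².
∂π/∂e_A = 279 + 3e_B − 8e_A = 0, so e_A = 34.875 + 0.375e_B.
The best-response slope de_A/de_B = 0.375 > 0: the reaction function is upward-sloping, so the choices are strategic complements.

strategic complements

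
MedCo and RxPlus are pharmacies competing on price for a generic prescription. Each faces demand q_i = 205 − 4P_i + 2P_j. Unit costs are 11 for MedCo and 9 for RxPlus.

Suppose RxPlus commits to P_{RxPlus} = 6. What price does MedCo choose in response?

32.625

MedCo's profit: π = (P_{MedCo} − 11)(205 − 4P_{MedCo} + 2P_{RxPlus}).
∂π/∂P_{MedCo} = 249 − 8P_{MedCo} + 2P_{RxPlus} = 0 ⇒ P_{MedCo} = 31.125 + 0.25P_{RxPlus}.
At P_{RxPlus} = 6: P_{MedCo} = 31.125 + 0.25·6 = 32.625.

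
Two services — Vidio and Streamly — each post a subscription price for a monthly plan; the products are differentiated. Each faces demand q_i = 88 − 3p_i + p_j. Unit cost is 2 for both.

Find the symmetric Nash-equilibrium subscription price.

18.8

Vidio's profit: π = (p_{Vidio} − 2)(88 − 3p_{Vidio} + p_{Streamly}).
∂π/∂p_{Vidio} = 94 − 6p_{Vidio} + p_{Streamly} = 0 ⇒ p_{Vidio} = 47/3 + (1/6)p_{Streamly}.
By symmetry p_{Streamly} = p_{Vidio}; substituting into the reaction function, (5/6)p_{Vidio} = 47/3 and p_{Vidio} = 18.8.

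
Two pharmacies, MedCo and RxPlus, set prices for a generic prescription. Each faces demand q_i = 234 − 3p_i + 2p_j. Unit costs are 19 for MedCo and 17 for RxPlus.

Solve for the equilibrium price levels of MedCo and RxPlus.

MedCo's profit: π = (p_{MedCo} − 19)(234 − 3p_{MedCo} + 2p_{RxPlus}).
∂π/∂p_{MedCo} = 291 − 6p_{MedCo} + 2p_{RxPlus} = 0 ⇒ p_{MedCo} = 48.5 + (1/3)p_{RxPlus}.
Similarly p_{RxPlus} = 47.5 + (1/3)p_{MedCo}.
Substituting the second reaction function into the first: p_{MedCo} = 48.5 + (1/3)(47.5 + (1/3)p_{MedCo}), which gives (8/9)p_{MedCo} = 193/3 ⇒ p_{MedCo} = 72.375.
Then p_{RxPlus} = 47.5 + (1/3)·72.375 = 71.625.

72.375, 71.625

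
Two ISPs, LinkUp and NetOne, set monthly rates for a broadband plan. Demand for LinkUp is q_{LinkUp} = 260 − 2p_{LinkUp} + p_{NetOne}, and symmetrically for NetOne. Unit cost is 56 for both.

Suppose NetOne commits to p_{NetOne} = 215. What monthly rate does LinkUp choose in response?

LinkUp's profit: π = (p_{LinkUp} − 56)(260 − 2p_{LinkUp} + p_{NetOne}).
∂π/∂p_{LinkUp} = 372 − 4p_{LinkUp} + p_{NetOne} = 0 ⇒ p_{LinkUp} = 93 + 0.25p_{NetOne}.
At p_{NetOne} = 215: p_{LinkUp} = 93 + 0.25·215 = 146.75.

146.75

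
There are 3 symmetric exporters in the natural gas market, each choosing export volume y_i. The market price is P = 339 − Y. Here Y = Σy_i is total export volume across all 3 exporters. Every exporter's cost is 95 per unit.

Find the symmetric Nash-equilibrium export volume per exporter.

A representative exporter's profit is π_i = y_i(339 − Y) − 95y_i, with Y = y_i + Σ_{j≠i} y_j.
First-order condition: 244 − 2y_i − Σ_{j≠i} y_j = 0.
In a symmetric equilibrium every exporter chooses the same y, so Σ_{j≠i} y_j = 2y. The condition becomes 244 − 4y = 0, giving y = 244/4 = 61.

61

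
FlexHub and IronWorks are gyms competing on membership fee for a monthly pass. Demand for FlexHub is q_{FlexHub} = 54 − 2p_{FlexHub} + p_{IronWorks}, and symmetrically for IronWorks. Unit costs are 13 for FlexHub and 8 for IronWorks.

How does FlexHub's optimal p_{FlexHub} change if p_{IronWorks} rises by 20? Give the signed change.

FlexHub's profit: π = (p_{FlexHub} − 13)(54 − 2p_{FlexHub} + p_{IronWorks}).
∂π/∂p_{FlexHub} = 80 − 4p_{FlexHub} + p_{IronWorks} = 0 ⇒ p_{FlexHub} = 20 + 0.25p_{IronWorks}.
The reaction-function slope is 0.25, so a 20-unit rise in p_{IronWorks} moves p_{FlexHub} by 0.25 × 20 = 5. FlexHub's best response rises — the actions are strategic complements.

5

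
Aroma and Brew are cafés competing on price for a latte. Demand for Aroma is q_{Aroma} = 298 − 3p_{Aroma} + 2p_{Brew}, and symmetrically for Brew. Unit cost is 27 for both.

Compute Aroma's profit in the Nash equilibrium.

Aroma's profit: π = (p_{Aroma} − 27)(298 − 3p_{Aroma} + 2p_{Brew}).
∂π/∂p_{Aroma} = 379 − 6p_{Aroma} + 2p_{Brew} = 0 ⇒ p_{Aroma} = 379/6 + (1/3)p_{Brew}.
By symmetry p_{Brew} = p_{Aroma}; substituting into the reaction function, (2/3)p_{Aroma} = 379/6 and p_{Aroma} = 94.75.
q_{Aroma} = 298 − 3·94.75 + 2·94.75 = 203.25.
Profit = (94.75 − 27)·203.25 = 13770.1875.

13770.1875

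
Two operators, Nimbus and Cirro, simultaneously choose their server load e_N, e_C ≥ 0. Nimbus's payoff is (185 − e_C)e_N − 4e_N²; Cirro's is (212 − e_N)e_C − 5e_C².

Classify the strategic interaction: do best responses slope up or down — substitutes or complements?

Expanding Nimbus's payoff: 185e_N − e_Ce_N − 4e_N².
∂π/∂e_N = 185 − e_C − 8e_N = 0, so e_N = 23.125 − 0.125e_C.
The best-response slope de_N/de_C = −0.125 < 0: the reaction function is downward-sloping, so the choices are strategic substitutes.

strategic substitutes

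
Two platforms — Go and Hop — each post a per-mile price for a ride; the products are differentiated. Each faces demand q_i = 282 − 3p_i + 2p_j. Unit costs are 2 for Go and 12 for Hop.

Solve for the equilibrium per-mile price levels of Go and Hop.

73.875, 77.625

Go's profit: π = (p_{Go} − 2)(282 − 3p_{Go} + 2p_{Hop}).
∂π/∂p_{Go} = 288 − 6p_{Go} + 2p_{Hop} = 0 ⇒ p_{Go} = 48 + (1/3)p_{Hop}.
Similarly p_{Hop} = 53 + (1/3)p_{Go}.
Plugging p_{Hop} into Go's best response: p_{Go} = 48 + (1/3)(53 + (1/3)p_{Go}) ⇒ (8/9)p_{Go} = 197/3, so p_{Go} = 73.875.
Then p_{Hop} = 53 + (1/3)·73.875 = 77.625.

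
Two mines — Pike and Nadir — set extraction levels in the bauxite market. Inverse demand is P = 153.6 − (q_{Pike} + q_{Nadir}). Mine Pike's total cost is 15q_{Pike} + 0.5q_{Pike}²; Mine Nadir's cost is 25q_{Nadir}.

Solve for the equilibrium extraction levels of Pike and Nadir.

Mine Pike's profit: π = q_{Pike}(153.6 − (q_{Pike} + q_{Nadir})) − 15q_{Pike} − 0.5q_{Pike}².
∂π/∂q_{Pike} = 138.6 − 3q_{Pike} − q_{Nadir} = 0, so q_{Pike} = 46.2 − (1/3)q_{Nadir}.
For Nadir: ∂π/∂q_{Nadir} = 128.6 − 2q_{Nadir} − q_{Pike} = 0 ⇒ q_{Nadir} = 64.3 − 0.5q_{Pike}.
Substituting the second reaction function into the first: q_{Pike} = 46.2 − (1/3)(64.3 − 0.5q_{Pike}), which gives (5/6)q_{Pike} = 743/30 ⇒ q_{Pike} = 29.72.
Then q_{Nadir} = 64.3 − 0.5·29.72 = 49.44.

29.72, 49.44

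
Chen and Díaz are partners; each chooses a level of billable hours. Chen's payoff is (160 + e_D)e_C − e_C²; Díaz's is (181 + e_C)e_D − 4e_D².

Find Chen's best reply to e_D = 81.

120.5

Expanding Chen's payoff: 160e_C + e_De_C − e_C².
∂π/∂e_C = 160 + e_D − 2e_C = 0, so e_C = 80 + 0.5e_D.
At e_D = 81: e_C = 80 + 0.5·81 = 120.5.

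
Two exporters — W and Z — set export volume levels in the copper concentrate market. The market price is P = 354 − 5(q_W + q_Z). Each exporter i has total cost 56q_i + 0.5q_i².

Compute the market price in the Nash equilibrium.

Exporter W's profit: π = q_W(354 − 5(q_W + q_Z)) − 56q_W − 0.5q_W².
∂π/∂q_W = 298 − 11q_W − 5q_Z = 0, so q_W = 298/11 − (5/11)q_Z.
By symmetry q_Z = q_W; substituting into the reaction function, (16/11)q_W = 298/11 and q_W = 18.625.
Equilibrium price: P = 354 − 5·37.25 = 167.75.

167.75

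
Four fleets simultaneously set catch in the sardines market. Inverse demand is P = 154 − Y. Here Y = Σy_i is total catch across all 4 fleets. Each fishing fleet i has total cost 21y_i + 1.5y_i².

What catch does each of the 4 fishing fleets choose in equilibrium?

A representative fishing fleet's profit is π_i = y_i(154 − Y) − 21y_i − 1.5y_i², with Y = y_i + Σ_{j≠i} y_j.
First-order condition: 133 − 5y_i − Σ_{j≠i} y_j = 0.
Imposing symmetry (y_j = y for all j) turns Σ_{j≠i} y_j into 3y, so 133 = 8y and y = 16.625.

16.625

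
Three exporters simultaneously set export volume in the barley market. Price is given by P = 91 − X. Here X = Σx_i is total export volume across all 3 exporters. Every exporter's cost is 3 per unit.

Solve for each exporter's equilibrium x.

A representative exporter's profit is π_i = x_i(91 − X) − 3x_i, with X = x_i + Σ_{j≠i} x_j.
First-order condition: 88 − 2x_i − Σ_{j≠i} x_j = 0.
In a symmetric equilibrium every exporter chooses the same x, so Σ_{j≠i} x_j = 2x. The condition becomes 88 − 4x = 0, giving x = 88/4 = 22.

22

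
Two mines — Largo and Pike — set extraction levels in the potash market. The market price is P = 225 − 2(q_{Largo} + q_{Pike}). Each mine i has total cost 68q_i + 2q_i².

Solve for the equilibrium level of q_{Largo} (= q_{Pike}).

15.7

Mine Largo's profit: π = q_{Largo}(225 − 2(q_{Largo} + q_{Pike})) − 68q_{Largo} − 2q_{Largo}².
∂π/∂q_{Largo} = 157 − 8q_{Largo} − 2q_{Pike} = 0, so q_{Largo} = 19.625 − 0.25q_{Pike}.
The game is symmetric, so in equilibrium q_{Pike} = q_{Largo}: the reaction function gives 1.25q_{Largo} = 19.625, hence q_{Largo} = 15.7.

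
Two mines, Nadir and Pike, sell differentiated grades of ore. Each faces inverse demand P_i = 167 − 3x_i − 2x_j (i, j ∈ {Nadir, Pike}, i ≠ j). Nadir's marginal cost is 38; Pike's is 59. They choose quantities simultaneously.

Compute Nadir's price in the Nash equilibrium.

Mine Nadir's profit: π = x_{Nadir}(167 − 3x_{Nadir} − 2x_{Pike}) − 38x_{Nadir}.
∂π/∂x_{Nadir} = 129 − 6x_{Nadir} − 2x_{Pike} = 0 ⇒ x_{Nadir} = 21.5 − (1/3)x_{Pike}.
Similarly x_{Pike} = 18 − (1/3)x_{Nadir}.
Plugging x_{Pike} into Nadir's best response: x_{Nadir} = 21.5 − (1/3)(18 − (1/3)x_{Nadir}) ⇒ (8/9)x_{Nadir} = 15.5, so x_{Nadir} = 17.4375.
Then x_{Pike} = 18 − (1/3)·17.4375 = 12.1875.
P_{Nadir} = 167 − 3·17.4375 − 2·12.1875 = 90.3125.

90.3125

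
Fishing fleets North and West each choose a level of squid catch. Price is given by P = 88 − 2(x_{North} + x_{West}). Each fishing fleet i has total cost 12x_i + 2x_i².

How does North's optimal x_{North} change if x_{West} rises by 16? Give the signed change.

Fishing fleet North's profit: π = x_{North}(88 − 2(x_{North} + x_{West})) − 12x_{North} − 2x_{North}².
∂π/∂x_{North} = 76 − 8x_{North} − 2x_{West} = 0, so x_{North} = 9.5 − 0.25x_{West}.
The reaction-function slope is −0.25, so a 16-unit rise in x_{West} moves x_{North} by −0.25 × 16 = −4. North's best response falls — the actions are strategic substitutes.

-4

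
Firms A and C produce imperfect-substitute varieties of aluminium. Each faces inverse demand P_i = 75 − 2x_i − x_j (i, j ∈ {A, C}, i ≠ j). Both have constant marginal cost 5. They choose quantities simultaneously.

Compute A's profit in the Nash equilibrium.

392

Firm A's profit: π = x_A(75 − 2x_A − x_C) − 5x_A.
∂π/∂x_A = 70 − 4x_A − x_C = 0 ⇒ x_A = 17.5 − 0.25x_C.
Setting x_A = x_C in the reaction function: x_A = 17.5 − 0.25x_A, so x_A = 17.5 / 1.25 = 14.
P_A = 75 − 2·14 − 14 = 33.
Profit = (33 − 5)·14 = 392.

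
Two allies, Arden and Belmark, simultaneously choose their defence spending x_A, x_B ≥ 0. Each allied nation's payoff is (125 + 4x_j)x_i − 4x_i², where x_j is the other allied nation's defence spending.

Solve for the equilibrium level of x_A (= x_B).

Arden's payoff is (125 + 4x_B)x_A − 4x_A².
∂π/∂x_A = 125 + 4x_B − 8x_A = 0, so x_A = 15.625 + 0.5x_B.
Setting x_A = x_B in the reaction function: x_A = 15.625 + 0.5x_A, so x_A = 15.625 / 0.5 = 31.25.

31.25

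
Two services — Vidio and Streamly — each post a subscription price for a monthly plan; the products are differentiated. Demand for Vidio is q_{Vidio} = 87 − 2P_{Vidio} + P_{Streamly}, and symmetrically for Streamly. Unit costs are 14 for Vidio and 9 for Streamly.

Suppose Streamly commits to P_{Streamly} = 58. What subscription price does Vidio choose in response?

43.25

Vidio's profit: π = (P_{Vidio} − 14)(87 − 2P_{Vidio} + P_{Streamly}).
∂π/∂P_{Vidio} = 115 − 4P_{Vidio} + P_{Streamly} = 0 ⇒ P_{Vidio} = 28.75 + 0.25P_{Streamly}.
At P_{Streamly} = 58: P_{Vidio} = 28.75 + 0.25·58 = 43.25.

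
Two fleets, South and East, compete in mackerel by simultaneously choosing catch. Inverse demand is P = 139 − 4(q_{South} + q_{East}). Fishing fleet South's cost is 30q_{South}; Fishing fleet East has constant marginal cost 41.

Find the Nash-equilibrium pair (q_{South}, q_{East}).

10, 7.25

Fishing fleet South's profit: π = q_{South}(139 − 4(q_{South} + q_{East})) − 30q_{South}.
∂π/∂q_{South} = 109 − 8q_{South} − 4q_{East} = 0, so q_{South} = 13.625 − 0.5q_{East}.
By the same steps for East: q_{East} = 12.25 − 0.5q_{South}.
Plugging q_{East} into South's best response: q_{South} = 13.625 − 0.5(12.25 − 0.5q_{South}) ⇒ 0.75q_{South} = 7.5, so q_{South} = 10.
Then q_{East} = 12.25 − 0.5·10 = 7.25.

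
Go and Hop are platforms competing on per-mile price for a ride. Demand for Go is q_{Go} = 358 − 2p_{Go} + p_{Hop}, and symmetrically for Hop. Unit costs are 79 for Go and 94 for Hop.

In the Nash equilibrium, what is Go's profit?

Go's profit: π = (p_{Go} − 79)(358 − 2p_{Go} + p_{Hop}).
∂π/∂p_{Go} = 516 − 4p_{Go} + p_{Hop} = 0 ⇒ p_{Go} = 129 + 0.25p_{Hop}.
Similarly p_{Hop} = 136.5 + 0.25p_{Go}.
Substituting the second reaction function into the first: p_{Go} = 129 + 0.25(136.5 + 0.25p_{Go}), which gives 0.9375p_{Go} = 163.125 ⇒ p_{Go} = 174.
Then p_{Hop} = 136.5 + 0.25·174 = 180.
q_{Go} = 358 − 2·174 + 180 = 190.
Profit = (174 − 79)·190 = 18050.

18050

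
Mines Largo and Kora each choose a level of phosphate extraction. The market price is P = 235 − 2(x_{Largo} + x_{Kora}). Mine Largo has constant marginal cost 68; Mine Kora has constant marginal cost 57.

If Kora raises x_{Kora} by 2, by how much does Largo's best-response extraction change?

Mine Largo's profit: π = x_{Largo}(235 − 2(x_{Largo} + x_{Kora})) − 68x_{Largo}.
∂π/∂x_{Largo} = 167 − 4x_{Largo} − 2x_{Kora} = 0, so x_{Largo} = 41.75 − 0.5x_{Kora}.
The reaction-function slope is −0.5, so a 2-unit rise in x_{Kora} moves x_{Largo} by −0.5 × 2 = −1. Largo's best response falls — the actions are strategic substitutes.

-1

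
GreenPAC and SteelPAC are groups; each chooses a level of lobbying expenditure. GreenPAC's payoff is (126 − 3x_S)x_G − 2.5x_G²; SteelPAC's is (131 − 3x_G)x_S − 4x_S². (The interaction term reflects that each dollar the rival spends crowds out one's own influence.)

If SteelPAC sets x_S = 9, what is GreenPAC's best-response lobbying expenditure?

Expanding GreenPAC's payoff: 126x_G − 3x_Sx_G − 2.5x_G².
∂π/∂x_G = 126 − 3x_S − 5x_G = 0, so x_G = 25.2 − 0.6x_S.
At x_S = 9: x_G = 25.2 − 0.6·9 = 19.8.

19.8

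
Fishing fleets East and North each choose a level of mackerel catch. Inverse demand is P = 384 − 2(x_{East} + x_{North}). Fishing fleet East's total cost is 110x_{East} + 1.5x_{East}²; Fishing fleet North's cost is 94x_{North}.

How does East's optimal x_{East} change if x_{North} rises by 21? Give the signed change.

-6

Fishing fleet East's profit: π = x_{East}(384 − 2(x_{East} + x_{North})) − 110x_{East} − 1.5x_{East}².
∂π/∂x_{East} = 274 − 7x_{East} − 2x_{North} = 0, so x_{East} = 274/7 − (2/7)x_{North}.
The reaction-function slope is −2/7, so a 21-unit rise in x_{North} moves x_{East} by −2/7 × 21 = −6. East's best response falls — the actions are strategic substitutes.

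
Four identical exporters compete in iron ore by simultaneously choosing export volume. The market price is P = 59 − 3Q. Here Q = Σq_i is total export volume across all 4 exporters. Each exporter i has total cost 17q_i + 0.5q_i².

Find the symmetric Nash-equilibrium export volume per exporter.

A representative exporter's profit is π_i = q_i(59 − 3Q) − 17q_i − 0.5q_i², with Q = q_i + Σ_{j≠i} q_j.
First-order condition: 42 − 7q_i − 3Σ_{j≠i} q_j = 0.
With identical exporters, set every q_j = q: then 42 − 7q − 9q = 0, i.e. q = 42/16 = 2.625.

2.625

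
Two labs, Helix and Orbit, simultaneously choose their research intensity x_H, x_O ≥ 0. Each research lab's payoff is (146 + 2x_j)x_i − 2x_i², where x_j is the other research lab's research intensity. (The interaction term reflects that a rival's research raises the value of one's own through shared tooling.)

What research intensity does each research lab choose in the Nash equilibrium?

73

Helix's payoff is (146 + 2x_O)x_H − 2x_H².
∂π/∂x_H = 146 + 2x_O − 4x_H = 0, so x_H = 36.5 + 0.5x_O.
The game is symmetric, so in equilibrium x_O = x_H: the reaction function gives 0.5x_H = 36.5, hence x_H = 73.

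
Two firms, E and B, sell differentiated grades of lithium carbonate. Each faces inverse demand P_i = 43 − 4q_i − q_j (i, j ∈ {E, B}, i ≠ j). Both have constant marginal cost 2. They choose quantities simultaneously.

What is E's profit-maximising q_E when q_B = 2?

Firm E's profit: π = q_E(43 − 4q_E − q_B) − 2q_E.
∂π/∂q_E = 41 − 8q_E − q_B = 0 ⇒ q_E = 5.125 − 0.125q_B.
At q_B = 2: q_E = 5.125 − 0.125·2 = 4.875.

4.875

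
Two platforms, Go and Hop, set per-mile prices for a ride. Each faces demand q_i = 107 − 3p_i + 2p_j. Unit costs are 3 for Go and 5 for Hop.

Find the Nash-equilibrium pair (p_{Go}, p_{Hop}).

29.375, 30.125

Go's profit: π = (p_{Go} − 3)(107 − 3p_{Go} + 2p_{Hop}).
∂π/∂p_{Go} = 116 − 6p_{Go} + 2p_{Hop} = 0 ⇒ p_{Go} = 58/3 + (1/3)p_{Hop}.
Similarly p_{Hop} = 61/3 + (1/3)p_{Go}.
Solving the two reaction functions simultaneously: (1 − (1/3)(1/3))p_{Go} = 58/3 + (1/3)·(61/3), so (8/9)p_{Go} = 235/9 and p_{Go} = 29.375.
Then p_{Hop} = 61/3 + (1/3)·29.375 = 30.125.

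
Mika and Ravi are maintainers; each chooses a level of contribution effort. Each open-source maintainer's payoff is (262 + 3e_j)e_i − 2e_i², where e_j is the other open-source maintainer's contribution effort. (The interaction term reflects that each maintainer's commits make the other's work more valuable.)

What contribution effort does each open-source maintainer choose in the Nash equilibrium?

262

Mika's payoff is (262 + 3e_R)e_M − 2e_M².
∂π/∂e_M = 262 + 3e_R − 4e_M = 0, so e_M = 65.5 + 0.75e_R.
The game is symmetric, so in equilibrium e_R = e_M: the reaction function gives 0.25e_M = 65.5, hence e_M = 262.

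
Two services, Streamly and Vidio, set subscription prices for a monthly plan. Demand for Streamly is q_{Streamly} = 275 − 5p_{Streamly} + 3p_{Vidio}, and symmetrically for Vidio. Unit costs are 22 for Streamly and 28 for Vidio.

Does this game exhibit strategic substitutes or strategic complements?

Streamly's profit: π = (p_{Streamly} − 22)(275 − 5p_{Streamly} + 3p_{Vidio}).
∂π/∂p_{Streamly} = 385 − 10p_{Streamly} + 3p_{Vidio} = 0 ⇒ p_{Streamly} = 38.5 + 0.3p_{Vidio}.
The best-response slope dp_{Streamly}/dp_{Vidio} = 0.3 > 0: the reaction function is upward-sloping, so the choices are strategic complements.

strategic complements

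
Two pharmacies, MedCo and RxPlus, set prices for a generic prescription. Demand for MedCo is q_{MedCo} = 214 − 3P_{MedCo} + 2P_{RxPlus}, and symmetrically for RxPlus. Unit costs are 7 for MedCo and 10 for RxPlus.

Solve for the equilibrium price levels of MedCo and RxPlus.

MedCo's profit: π = (P_{MedCo} − 7)(214 − 3P_{MedCo} + 2P_{RxPlus}).
∂π/∂P_{MedCo} = 235 − 6P_{MedCo} + 2P_{RxPlus} = 0 ⇒ P_{MedCo} = 235/6 + (1/3)P_{RxPlus}.
Similarly P_{RxPlus} = 122/3 + (1/3)P_{MedCo}.
Plugging P_{RxPlus} into MedCo's best response: P_{MedCo} = 235/6 + (1/3)(122/3 + (1/3)P_{MedCo}) ⇒ (8/9)P_{MedCo} = 949/18, so P_{MedCo} = 59.3125.
Then P_{RxPlus} = 122/3 + (1/3)·59.3125 = 60.4375.

59.3125, 60.4375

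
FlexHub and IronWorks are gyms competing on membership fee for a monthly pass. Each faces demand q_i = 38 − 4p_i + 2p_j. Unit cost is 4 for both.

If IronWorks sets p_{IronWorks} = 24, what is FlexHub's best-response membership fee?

12.75

FlexHub's profit: π = (p_{FlexHub} − 4)(38 − 4p_{FlexHub} + 2p_{IronWorks}).
∂π/∂p_{FlexHub} = 54 − 8p_{FlexHub} + 2p_{IronWorks} = 0 ⇒ p_{FlexHub} = 6.75 + 0.25p_{IronWorks}.
At p_{IronWorks} = 24: p_{FlexHub} = 6.75 + 0.25·24 = 12.75.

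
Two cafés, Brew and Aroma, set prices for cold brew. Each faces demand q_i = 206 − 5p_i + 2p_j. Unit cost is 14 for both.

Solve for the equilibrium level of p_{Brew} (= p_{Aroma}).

Brew's profit: π = (p_{Brew} − 14)(206 − 5p_{Brew} + 2p_{Aroma}).
∂π/∂p_{Brew} = 276 − 10p_{Brew} + 2p_{Aroma} = 0 ⇒ p_{Brew} = 27.6 + 0.2p_{Aroma}.
The game is symmetric, so in equilibrium p_{Aroma} = p_{Brew}: the reaction function gives 0.8p_{Brew} = 27.6, hence p_{Brew} = 34.5.

34.5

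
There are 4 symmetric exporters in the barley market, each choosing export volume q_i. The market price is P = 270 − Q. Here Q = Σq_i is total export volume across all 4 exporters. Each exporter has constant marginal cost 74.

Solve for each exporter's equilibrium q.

A representative exporter's profit is π_i = q_i(270 − Q) − 74q_i, with Q = q_i + Σ_{j≠i} q_j.
First-order condition: 196 − 2q_i − Σ_{j≠i} q_j = 0.
With identical exporters, set every q_j = q: then 196 − 2q − 3q = 0, i.e. q = 196/5 = 39.2.

39.2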